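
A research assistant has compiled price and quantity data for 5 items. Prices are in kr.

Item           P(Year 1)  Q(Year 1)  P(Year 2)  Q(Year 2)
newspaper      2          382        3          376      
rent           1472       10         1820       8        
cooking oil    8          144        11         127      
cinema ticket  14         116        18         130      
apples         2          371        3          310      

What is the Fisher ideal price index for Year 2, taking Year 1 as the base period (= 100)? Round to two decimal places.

Laspeyres component (base-period weights):
ΣP(Year 2)Q(Year 1) = 3×382 + 1820×10 + 11×144 + 18×116 + 3×371 = 1146 + 18200 + 1584 + 2088 + 1113 = 24131
ΣP(Year 1)Q(Year 1) = 2×382 + 1472×10 + 8×144 + 14×116 + 2×371 = 764 + 14720 + 1152 + 1624 + 742 = 19002
L = 24131 / 19002 × 100 = 126.9919
Paasche component (current-period weights):
ΣP(Year 2)Q(Year 2) = 3×376 + 1820×8 + 11×127 + 18×130 + 3×310 = 1128 + 14560 + 1397 + 2340 + 930 = 20355
ΣP(Year 1)Q(Year 2) = 2×376 + 1472×8 + 8×127 + 14×130 + 2×310 = 752 + 11776 + 1016 + 1820 + 620 = 15984
P = 20355 / 15984 × 100 = 127.3461
Fisher = √(L × P) = √(126.9919 × 127.3461) = 127.1689

127.17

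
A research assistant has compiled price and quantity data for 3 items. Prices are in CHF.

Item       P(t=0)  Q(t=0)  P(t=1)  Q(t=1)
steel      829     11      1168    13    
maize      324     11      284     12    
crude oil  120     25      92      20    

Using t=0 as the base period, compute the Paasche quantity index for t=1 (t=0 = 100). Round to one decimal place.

111.8

Paasche quantity index uses current-period prices as weights.
ΣP(t=1)·Q(t=1) = 1168×13 + 284×12 + 92×20 = 15184 + 3408 + 1840 = 20432
ΣP(t=1)·Q(t=0) = 1168×11 + 284×11 + 92×25 = 12848 + 3124 + 2300 = 18272
Index = 20432 / 18272 × 100 = 111.8214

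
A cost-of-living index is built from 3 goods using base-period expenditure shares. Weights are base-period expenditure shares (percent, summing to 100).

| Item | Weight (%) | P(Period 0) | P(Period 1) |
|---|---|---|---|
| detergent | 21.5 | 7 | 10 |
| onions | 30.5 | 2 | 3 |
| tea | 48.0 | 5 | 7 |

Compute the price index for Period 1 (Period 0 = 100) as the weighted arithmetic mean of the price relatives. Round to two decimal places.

143.66

detergent: 21.5 × (10/7) = 21.5 × 1.428571 = 30.7143
onions: 30.5 × (3/2) = 30.5 × 1.500000 = 45.7500
tea: 48.0 × (7/5) = 48.0 × 1.400000 = 67.2000
Index = Σ wᵢ·(p₁ᵢ/p₀ᵢ) = 30.7143 + 45.7500 + 67.2000 = 143.6643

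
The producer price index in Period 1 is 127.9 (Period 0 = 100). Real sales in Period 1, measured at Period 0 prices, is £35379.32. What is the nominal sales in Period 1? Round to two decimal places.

Nominal = Real × (Index/100) = 35379.32 × (127.9/100)
        = 35379.32 × 1.279 = 45250.1503

45250.15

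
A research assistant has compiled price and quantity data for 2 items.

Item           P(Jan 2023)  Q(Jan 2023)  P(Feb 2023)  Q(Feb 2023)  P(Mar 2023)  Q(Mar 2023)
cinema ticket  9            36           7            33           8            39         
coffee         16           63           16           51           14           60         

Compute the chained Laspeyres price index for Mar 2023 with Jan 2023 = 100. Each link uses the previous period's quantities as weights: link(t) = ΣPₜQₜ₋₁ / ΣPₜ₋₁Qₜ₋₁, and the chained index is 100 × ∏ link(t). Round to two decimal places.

Link Jan 2023→Feb 2023:
ΣP(Feb 2023)Q(Jan 2023) = 7×36 + 16×63 = 252 + 1008 = 1260
ΣP(Jan 2023)Q(Jan 2023) = 9×36 + 16×63 = 324 + 1008 = 1332
link = 1260/1332 = 0.945946
Link Feb 2023→Mar 2023:
ΣP(Mar 2023)Q(Feb 2023) = 8×33 + 14×51 = 264 + 714 = 978
ΣP(Feb 2023)Q(Feb 2023) = 7×33 + 16×51 = 231 + 816 = 1047
link = 978/1047 = 0.934097
Chained index = 100 × 0.945946 × 0.934097 = 88.3606

88.36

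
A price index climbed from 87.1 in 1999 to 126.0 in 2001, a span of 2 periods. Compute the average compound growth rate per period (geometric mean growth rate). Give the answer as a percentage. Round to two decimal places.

Growth factor = (126.0/87.1)^(1/2) = (1.446613)^(1/2) = 1.202752
Growth rate = 1.202752 − 1 = 0.202752 = 20.2752%

20.28%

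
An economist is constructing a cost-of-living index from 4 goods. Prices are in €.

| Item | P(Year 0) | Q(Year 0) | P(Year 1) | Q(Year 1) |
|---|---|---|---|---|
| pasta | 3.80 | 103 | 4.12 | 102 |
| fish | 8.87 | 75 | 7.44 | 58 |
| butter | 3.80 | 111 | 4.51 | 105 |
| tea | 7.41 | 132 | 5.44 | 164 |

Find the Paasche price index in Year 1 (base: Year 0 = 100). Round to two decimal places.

88.12

Paasche price index uses current-period quantities as weights.
ΣP(Year 1)·Q(Year 1) = 4.12×102 + 7.44×58 + 4.51×105 + 5.44×164 = 420.24 + 431.52 + 473.55 + 892.16 = 2217.47
ΣP(Year 0)·Q(Year 1) = 3.80×102 + 8.87×58 + 3.80×105 + 7.41×164 = 387.6 + 514.46 + 399 + 1215.24 = 2516.3
Index = 2217.47 / 2516.3 × 100 = 88.1242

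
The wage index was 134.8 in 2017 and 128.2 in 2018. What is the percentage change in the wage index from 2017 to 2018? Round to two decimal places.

Change = (128.2 − 134.8) / 134.8 × 100
       = -6.6 / 134.8 × 100 = -4.8961%

-4.90%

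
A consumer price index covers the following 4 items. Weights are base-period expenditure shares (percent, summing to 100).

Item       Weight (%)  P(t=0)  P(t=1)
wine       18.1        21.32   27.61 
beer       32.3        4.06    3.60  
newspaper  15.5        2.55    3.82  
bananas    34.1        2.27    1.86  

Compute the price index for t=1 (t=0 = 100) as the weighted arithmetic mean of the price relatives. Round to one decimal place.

103.2

wine: 18.1 × (27.61/21.32) = 18.1 × 1.295028 = 23.4400
beer: 32.3 × (3.60/4.06) = 32.3 × 0.886700 = 28.6404
newspaper: 15.5 × (3.82/2.55) = 15.5 × 1.498039 = 23.2196
bananas: 34.1 × (1.86/2.27) = 34.1 × 0.819383 = 27.9410
Index = Σ wᵢ·(p₁ᵢ/p₀ᵢ) = 23.4400 + 28.6404 + 23.2196 + 27.9410 = 103.2410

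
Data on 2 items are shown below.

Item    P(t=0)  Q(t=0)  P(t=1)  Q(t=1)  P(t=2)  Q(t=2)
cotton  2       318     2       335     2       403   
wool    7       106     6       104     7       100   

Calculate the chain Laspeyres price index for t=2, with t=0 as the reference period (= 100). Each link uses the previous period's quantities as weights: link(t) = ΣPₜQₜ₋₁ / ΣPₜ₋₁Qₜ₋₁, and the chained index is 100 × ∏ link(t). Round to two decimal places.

99.73

Link t=0→t=1:
ΣP(t=1)Q(t=0) = 2×318 + 6×106 = 636 + 636 = 1272
ΣP(t=0)Q(t=0) = 2×318 + 7×106 = 636 + 742 = 1378
link = 1272/1378 = 0.923077
Link t=1→t=2:
ΣP(t=2)Q(t=1) = 2×335 + 7×104 = 670 + 728 = 1398
ΣP(t=1)Q(t=1) = 2×335 + 6×104 = 670 + 624 = 1294
link = 1398/1294 = 1.080371
Chained index = 100 × 0.923077 × 1.080371 = 99.7265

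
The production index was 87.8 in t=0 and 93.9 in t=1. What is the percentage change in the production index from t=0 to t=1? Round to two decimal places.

Change = (93.9 − 87.8) / 87.8 × 100
       = 6.1 / 87.8 × 100 = 6.9476%

6.95%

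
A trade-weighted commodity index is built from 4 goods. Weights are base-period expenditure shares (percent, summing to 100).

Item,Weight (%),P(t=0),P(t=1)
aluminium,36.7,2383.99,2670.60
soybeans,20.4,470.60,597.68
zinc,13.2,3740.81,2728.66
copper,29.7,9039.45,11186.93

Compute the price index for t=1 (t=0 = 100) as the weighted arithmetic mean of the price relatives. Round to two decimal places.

113.41

aluminium: 36.7 × (2670.60/2383.99) = 36.7 × 1.120223 = 41.1122
soybeans: 20.4 × (597.68/470.60) = 20.4 × 1.270038 = 25.9088
zinc: 13.2 × (2728.66/3740.81) = 13.2 × 0.729430 = 9.6285
copper: 29.7 × (11186.93/9039.45) = 29.7 × 1.237568 = 36.7558
Index = Σ wᵢ·(p₁ᵢ/p₀ᵢ) = 41.1122 + 25.9088 + 9.6285 + 36.7558 = 113.4052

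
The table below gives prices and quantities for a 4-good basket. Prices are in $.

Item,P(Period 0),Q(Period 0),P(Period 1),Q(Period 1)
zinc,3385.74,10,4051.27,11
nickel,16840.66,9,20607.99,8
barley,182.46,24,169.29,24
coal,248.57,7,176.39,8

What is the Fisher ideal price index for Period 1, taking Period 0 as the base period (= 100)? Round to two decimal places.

120.63

Laspeyres component (base-period weights):
ΣP(Period 1)Q(Period 0) = 4051.27×10 + 20607.99×9 + 169.29×24 + 176.39×7 = 40512.7 + 185471.91 + 4062.96 + 1234.73 = 231282.3
ΣP(Period 0)Q(Period 0) = 3385.74×10 + 16840.66×9 + 182.46×24 + 248.57×7 = 33857.4 + 151565.94 + 4379.04 + 1739.99 = 191542.37
L = 231282.3 / 191542.37 × 100 = 120.7473
Paasche component (current-period weights):
ΣP(Period 1)Q(Period 1) = 4051.27×11 + 20607.99×8 + 169.29×24 + 176.39×8 = 44563.97 + 164863.92 + 4062.96 + 1411.12 = 214901.97
ΣP(Period 0)Q(Period 1) = 3385.74×11 + 16840.66×8 + 182.46×24 + 248.57×8 = 37243.14 + 134725.28 + 4379.04 + 1988.56 = 178336.02
P = 214901.97 / 178336.02 × 100 = 120.5040
Fisher = √(L × P) = √(120.7473 × 120.5040) = 120.6256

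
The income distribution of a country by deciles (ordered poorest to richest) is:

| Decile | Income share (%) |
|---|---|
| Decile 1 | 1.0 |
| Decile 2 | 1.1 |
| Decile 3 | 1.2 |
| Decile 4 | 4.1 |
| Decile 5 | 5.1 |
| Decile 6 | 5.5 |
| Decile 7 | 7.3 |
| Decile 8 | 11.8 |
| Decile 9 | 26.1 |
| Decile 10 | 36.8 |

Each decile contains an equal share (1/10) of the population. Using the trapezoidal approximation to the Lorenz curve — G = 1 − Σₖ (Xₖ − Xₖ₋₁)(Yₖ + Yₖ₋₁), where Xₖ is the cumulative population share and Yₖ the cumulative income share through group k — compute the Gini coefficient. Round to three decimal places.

Cumulative income shares Yₖ: 0.0100, 0.0210, 0.0330, 0.0740, 0.1250, 0.1800, 0.2530, 0.3710, 0.6320, 1.0000
Σ (Xₖ−Xₖ₋₁)(Yₖ+Yₖ₋₁) = (1/10)(0.0100+0.0000) + (1/10)(0.0210+0.0100) + (1/10)(0.0330+0.0210) + (1/10)(0.0740+0.0330) + (1/10)(0.1250+0.0740) + (1/10)(0.1800+0.1250) + (1/10)(0.2530+0.1800) + (1/10)(0.3710+0.2530) + (1/10)(0.6320+0.3710) + (1/10)(1.0000+0.6320)
  = 0.0010 + 0.0031 + 0.0054 + 0.0107 + 0.0199 + 0.0305 + 0.0433 + 0.0624 + 0.1003 + 0.1632 = 0.4398
G = 1 − 0.4398 = 0.5602

0.560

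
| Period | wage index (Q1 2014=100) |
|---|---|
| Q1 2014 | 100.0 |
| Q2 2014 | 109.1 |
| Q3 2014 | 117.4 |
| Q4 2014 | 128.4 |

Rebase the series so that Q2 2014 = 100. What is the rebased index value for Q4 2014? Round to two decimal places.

Rebased(Q4 2014) = 128.4 / 109.1 × 100 = 117.6902

117.69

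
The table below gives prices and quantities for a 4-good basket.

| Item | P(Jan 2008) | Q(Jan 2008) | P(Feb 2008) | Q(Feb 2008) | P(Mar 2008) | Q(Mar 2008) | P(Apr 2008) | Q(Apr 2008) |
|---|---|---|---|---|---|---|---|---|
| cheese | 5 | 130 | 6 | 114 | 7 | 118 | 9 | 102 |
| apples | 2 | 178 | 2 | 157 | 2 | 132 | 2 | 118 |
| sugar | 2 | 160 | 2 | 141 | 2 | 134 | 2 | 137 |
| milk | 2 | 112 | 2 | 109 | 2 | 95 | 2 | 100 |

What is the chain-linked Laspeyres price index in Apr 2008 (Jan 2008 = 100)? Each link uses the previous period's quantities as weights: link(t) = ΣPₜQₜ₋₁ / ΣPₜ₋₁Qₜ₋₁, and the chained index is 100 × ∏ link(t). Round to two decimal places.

134.42

Link Jan 2008→Feb 2008:
ΣP(Feb 2008)Q(Jan 2008) = 6×130 + 2×178 + 2×160 + 2×112 = 780 + 356 + 320 + 224 = 1680
ΣP(Jan 2008)Q(Jan 2008) = 5×130 + 2×178 + 2×160 + 2×112 = 650 + 356 + 320 + 224 = 1550
link = 1680/1550 = 1.083871
Link Feb 2008→Mar 2008:
ΣP(Mar 2008)Q(Feb 2008) = 7×114 + 2×157 + 2×141 + 2×109 = 798 + 314 + 282 + 218 = 1612
ΣP(Feb 2008)Q(Feb 2008) = 6×114 + 2×157 + 2×141 + 2×109 = 684 + 314 + 282 + 218 = 1498
link = 1612/1498 = 1.076101
Link Mar 2008→Apr 2008:
ΣP(Apr 2008)Q(Mar 2008) = 9×118 + 2×132 + 2×134 + 2×95 = 1062 + 264 + 268 + 190 = 1784
ΣP(Mar 2008)Q(Mar 2008) = 7×118 + 2×132 + 2×134 + 2×95 = 826 + 264 + 268 + 190 = 1548
link = 1784/1548 = 1.152455
Chained index = 100 × 1.083871 × 1.076101 × 1.152455 = 134.4172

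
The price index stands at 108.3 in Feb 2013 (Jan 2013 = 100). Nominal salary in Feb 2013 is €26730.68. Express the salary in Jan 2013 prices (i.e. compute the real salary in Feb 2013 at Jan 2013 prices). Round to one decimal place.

24682.1

Real = Nominal ÷ (Index/100) = 26730.68 ÷ (108.3/100)
     = 26730.68 ÷ 1.083 = 24682.0683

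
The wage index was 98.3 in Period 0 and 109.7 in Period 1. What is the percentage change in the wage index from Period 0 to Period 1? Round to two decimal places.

11.60%

Change = (109.7 − 98.3) / 98.3 × 100
       = 11.4 / 98.3 × 100 = 11.5972%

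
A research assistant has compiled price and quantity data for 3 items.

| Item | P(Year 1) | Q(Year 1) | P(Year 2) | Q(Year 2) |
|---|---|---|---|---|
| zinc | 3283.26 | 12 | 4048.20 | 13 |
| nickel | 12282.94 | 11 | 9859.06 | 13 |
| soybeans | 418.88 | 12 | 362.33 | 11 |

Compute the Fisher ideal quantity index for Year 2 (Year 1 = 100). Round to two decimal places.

114.89

Laspeyres component (base-period weights):
ΣP(Year 1)Q(Year 2) = 3283.26×13 + 12282.94×13 + 418.88×11 = 42682.38 + 159678.22 + 4607.68 = 206968.28
ΣP(Year 1)Q(Year 1) = 3283.26×12 + 12282.94×11 + 418.88×12 = 39399.12 + 135112.34 + 5026.56 = 179538.02
L = 206968.28 / 179538.02 × 100 = 115.2782
Paasche component (current-period weights):
ΣP(Year 2)Q(Year 2) = 4048.20×13 + 9859.06×13 + 362.33×11 = 52626.6 + 128167.78 + 3985.63 = 184780.01
ΣP(Year 2)Q(Year 1) = 4048.20×12 + 9859.06×11 + 362.33×12 = 48578.4 + 108449.66 + 4347.96 = 161376.02
P = 184780.01 / 161376.02 × 100 = 114.5028
Fisher = √(L × P) = √(115.2782 × 114.5028) = 114.8899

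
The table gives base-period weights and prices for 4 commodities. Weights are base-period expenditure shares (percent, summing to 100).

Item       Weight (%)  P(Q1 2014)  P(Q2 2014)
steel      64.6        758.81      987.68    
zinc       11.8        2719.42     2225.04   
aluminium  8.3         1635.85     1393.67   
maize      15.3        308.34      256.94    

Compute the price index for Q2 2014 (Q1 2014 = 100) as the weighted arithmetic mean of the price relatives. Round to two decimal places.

steel: 64.6 × (987.68/758.81) = 64.6 × 1.301617 = 84.0845
zinc: 11.8 × (2225.04/2719.42) = 11.8 × 0.818204 = 9.6548
aluminium: 8.3 × (1393.67/1635.85) = 8.3 × 0.851955 = 7.0712
maize: 15.3 × (256.94/308.34) = 15.3 × 0.833301 = 12.7495
Index = Σ wᵢ·(p₁ᵢ/p₀ᵢ) = 84.0845 + 9.6548 + 7.0712 + 12.7495 = 113.5600

113.56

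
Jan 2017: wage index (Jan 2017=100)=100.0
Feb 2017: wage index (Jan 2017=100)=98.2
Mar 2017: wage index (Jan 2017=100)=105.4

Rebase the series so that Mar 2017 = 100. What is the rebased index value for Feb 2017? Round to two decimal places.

93.17

Rebased(Feb 2017) = 98.2 / 105.4 × 100 = 93.1689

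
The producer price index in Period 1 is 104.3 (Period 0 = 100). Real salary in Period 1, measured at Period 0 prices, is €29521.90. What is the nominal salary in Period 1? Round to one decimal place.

30791.3

Nominal = Real × (Index/100) = 29521.90 × (104.3/100)
        = 29521.90 × 1.043 = 30791.3417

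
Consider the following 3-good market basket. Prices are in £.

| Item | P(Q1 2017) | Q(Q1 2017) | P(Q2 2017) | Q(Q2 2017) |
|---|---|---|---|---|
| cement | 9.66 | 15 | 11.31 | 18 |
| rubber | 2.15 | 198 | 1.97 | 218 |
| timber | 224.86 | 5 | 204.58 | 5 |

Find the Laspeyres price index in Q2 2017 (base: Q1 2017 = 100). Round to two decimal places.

93.37

Laspeyres price index uses base-period quantities as weights.
ΣP(Q2 2017)·Q(Q1 2017) = 11.31×15 + 1.97×198 + 204.58×5 = 169.65 + 390.06 + 1022.9 = 1582.61
ΣP(Q1 2017)·Q(Q1 2017) = 9.66×15 + 2.15×198 + 224.86×5 = 144.9 + 425.7 + 1124.3 = 1694.9
Index = 1582.61 / 1694.9 × 100 = 93.3748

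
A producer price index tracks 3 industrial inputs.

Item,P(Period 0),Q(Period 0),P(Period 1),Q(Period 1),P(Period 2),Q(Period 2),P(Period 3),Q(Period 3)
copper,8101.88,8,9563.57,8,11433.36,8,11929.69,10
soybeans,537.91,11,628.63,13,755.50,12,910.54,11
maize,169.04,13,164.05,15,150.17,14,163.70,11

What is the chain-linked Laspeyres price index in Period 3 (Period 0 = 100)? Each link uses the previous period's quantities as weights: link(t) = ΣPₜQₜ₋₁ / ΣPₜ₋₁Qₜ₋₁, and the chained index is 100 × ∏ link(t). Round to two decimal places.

Link Period 0→Period 1:
ΣP(Period 1)Q(Period 0) = 9563.57×8 + 628.63×11 + 164.05×13 = 76508.56 + 6914.93 + 2132.65 = 85556.14
ΣP(Period 0)Q(Period 0) = 8101.88×8 + 537.91×11 + 169.04×13 = 64815.04 + 5917.01 + 2197.52 = 72929.57
link = 85556.14/72929.57 = 1.173134
Link Period 1→Period 2:
ΣP(Period 2)Q(Period 1) = 11433.36×8 + 755.50×13 + 150.17×15 = 91466.88 + 9821.5 + 2252.55 = 103540.93
ΣP(Period 1)Q(Period 1) = 9563.57×8 + 628.63×13 + 164.05×15 = 76508.56 + 8172.19 + 2460.75 = 87141.5
link = 103540.93/87141.5 = 1.188193
Link Period 2→Period 3:
ΣP(Period 3)Q(Period 2) = 11929.69×8 + 910.54×12 + 163.70×14 = 95437.52 + 10926.48 + 2291.8 = 108655.8
ΣP(Period 2)Q(Period 2) = 11433.36×8 + 755.50×12 + 150.17×14 = 91466.88 + 9066 + 2102.38 = 102635.26
link = 108655.8/102635.26 = 1.058660
Chained index = 100 × 1.173134 × 1.188193 × 1.058660 = 147.5676

147.57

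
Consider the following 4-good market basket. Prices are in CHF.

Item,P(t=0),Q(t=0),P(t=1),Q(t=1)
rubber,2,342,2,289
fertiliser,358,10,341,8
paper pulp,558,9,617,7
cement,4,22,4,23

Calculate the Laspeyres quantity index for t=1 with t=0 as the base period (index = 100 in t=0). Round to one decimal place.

79.4

Laspeyres quantity index uses base-period prices as weights.
ΣP(t=0)·Q(t=1) = 2×289 + 358×8 + 558×7 + 4×23 = 578 + 2864 + 3906 + 92 = 7440
ΣP(t=0)·Q(t=0) = 2×342 + 358×10 + 558×9 + 4×22 = 684 + 3580 + 5022 + 88 = 9374
Index = 7440 / 9374 × 100 = 79.3685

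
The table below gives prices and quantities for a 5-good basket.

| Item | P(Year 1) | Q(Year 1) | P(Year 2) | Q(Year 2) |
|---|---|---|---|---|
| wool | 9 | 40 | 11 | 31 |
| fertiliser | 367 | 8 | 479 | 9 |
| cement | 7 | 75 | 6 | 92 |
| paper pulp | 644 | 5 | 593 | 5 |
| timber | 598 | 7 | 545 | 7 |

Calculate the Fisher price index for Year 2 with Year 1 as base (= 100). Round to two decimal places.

Laspeyres component (base-period weights):
ΣP(Year 2)Q(Year 1) = 11×40 + 479×8 + 6×75 + 593×5 + 545×7 = 440 + 3832 + 450 + 2965 + 3815 = 11502
ΣP(Year 1)Q(Year 1) = 9×40 + 367×8 + 7×75 + 644×5 + 598×7 = 360 + 2936 + 525 + 3220 + 4186 = 11227
L = 11502 / 11227 × 100 = 102.4495
Paasche component (current-period weights):
ΣP(Year 2)Q(Year 2) = 11×31 + 479×9 + 6×92 + 593×5 + 545×7 = 341 + 4311 + 552 + 2965 + 3815 = 11984
ΣP(Year 1)Q(Year 2) = 9×31 + 367×9 + 7×92 + 644×5 + 598×7 = 279 + 3303 + 644 + 3220 + 4186 = 11632
P = 11984 / 11632 × 100 = 103.0261
Fisher = √(L × P) = √(102.4495 × 103.0261) = 102.7374

102.74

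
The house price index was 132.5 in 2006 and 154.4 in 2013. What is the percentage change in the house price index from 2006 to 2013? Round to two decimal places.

16.53%

Change = (154.4 − 132.5) / 132.5 × 100
       = 21.9 / 132.5 × 100 = 16.5283%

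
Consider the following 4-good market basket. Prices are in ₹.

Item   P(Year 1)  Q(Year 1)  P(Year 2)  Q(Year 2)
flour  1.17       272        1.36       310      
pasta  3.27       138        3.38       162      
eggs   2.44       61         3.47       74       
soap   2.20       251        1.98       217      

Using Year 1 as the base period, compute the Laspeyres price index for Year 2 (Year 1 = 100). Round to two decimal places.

Laspeyres price index uses base-period quantities as weights.
ΣP(Year 2)·Q(Year 1) = 1.36×272 + 3.38×138 + 3.47×61 + 1.98×251 = 369.92 + 466.44 + 211.67 + 496.98 = 1545.01
ΣP(Year 1)·Q(Year 1) = 1.17×272 + 3.27×138 + 2.44×61 + 2.20×251 = 318.24 + 451.26 + 148.84 + 552.2 = 1470.54
Index = 1545.01 / 1470.54 × 100 = 105.0641

105.06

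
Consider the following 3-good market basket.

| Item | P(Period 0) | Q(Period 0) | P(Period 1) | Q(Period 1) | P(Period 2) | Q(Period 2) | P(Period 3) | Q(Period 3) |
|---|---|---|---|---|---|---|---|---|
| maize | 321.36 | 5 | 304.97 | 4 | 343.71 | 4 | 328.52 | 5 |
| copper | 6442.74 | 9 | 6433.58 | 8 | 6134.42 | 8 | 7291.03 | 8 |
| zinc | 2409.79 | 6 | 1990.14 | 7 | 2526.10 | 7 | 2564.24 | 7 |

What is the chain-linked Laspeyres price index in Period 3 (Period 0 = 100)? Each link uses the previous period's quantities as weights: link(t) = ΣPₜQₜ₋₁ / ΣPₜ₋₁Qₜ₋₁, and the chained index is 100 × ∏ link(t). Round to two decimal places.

Link Period 0→Period 1:
ΣP(Period 1)Q(Period 0) = 304.97×5 + 6433.58×9 + 1990.14×6 = 1524.85 + 57902.22 + 11940.84 = 71367.91
ΣP(Period 0)Q(Period 0) = 321.36×5 + 6442.74×9 + 2409.79×6 = 1606.8 + 57984.66 + 14458.74 = 74050.2
link = 71367.91/74050.2 = 0.963777
Link Period 1→Period 2:
ΣP(Period 2)Q(Period 1) = 343.71×4 + 6134.42×8 + 2526.10×7 = 1374.84 + 49075.36 + 17682.7 = 68132.9
ΣP(Period 1)Q(Period 1) = 304.97×4 + 6433.58×8 + 1990.14×7 = 1219.88 + 51468.64 + 13930.98 = 66619.5
link = 68132.9/66619.5 = 1.022717
Link Period 2→Period 3:
ΣP(Period 3)Q(Period 2) = 328.52×4 + 7291.03×8 + 2564.24×7 = 1314.08 + 58328.24 + 17949.68 = 77592
ΣP(Period 2)Q(Period 2) = 343.71×4 + 6134.42×8 + 2526.10×7 = 1374.84 + 49075.36 + 17682.7 = 68132.9
link = 77592/68132.9 = 1.138833
Chained index = 100 × 0.963777 × 1.022717 × 1.138833 = 112.2515

112.25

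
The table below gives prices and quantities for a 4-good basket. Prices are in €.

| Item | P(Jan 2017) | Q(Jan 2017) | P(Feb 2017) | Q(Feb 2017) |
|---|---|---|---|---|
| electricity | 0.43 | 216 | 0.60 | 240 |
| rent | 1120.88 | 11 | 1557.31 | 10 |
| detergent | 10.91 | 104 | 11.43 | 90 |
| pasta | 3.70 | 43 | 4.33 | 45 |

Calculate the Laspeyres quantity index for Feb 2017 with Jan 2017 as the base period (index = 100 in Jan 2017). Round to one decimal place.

90.8

Laspeyres quantity index uses base-period prices as weights.
ΣP(Jan 2017)·Q(Feb 2017) = 0.43×240 + 1120.88×10 + 10.91×90 + 3.70×45 = 103.2 + 11208.8 + 981.9 + 166.5 = 12460.4
ΣP(Jan 2017)·Q(Jan 2017) = 0.43×216 + 1120.88×11 + 10.91×104 + 3.70×43 = 92.88 + 12329.68 + 1134.64 + 159.1 = 13716.3
Index = 12460.4 / 13716.3 × 100 = 90.8437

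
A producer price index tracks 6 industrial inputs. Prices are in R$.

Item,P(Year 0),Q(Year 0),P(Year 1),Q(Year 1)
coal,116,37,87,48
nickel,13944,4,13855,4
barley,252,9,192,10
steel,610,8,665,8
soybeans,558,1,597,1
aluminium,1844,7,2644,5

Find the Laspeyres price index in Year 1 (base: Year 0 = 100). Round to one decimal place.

Laspeyres price index uses base-period quantities as weights.
ΣP(Year 1)·Q(Year 0) = 87×37 + 13855×4 + 192×9 + 665×8 + 597×1 + 2644×7 = 3219 + 55420 + 1728 + 5320 + 597 + 18508 = 84792
ΣP(Year 0)·Q(Year 0) = 116×37 + 13944×4 + 252×9 + 610×8 + 558×1 + 1844×7 = 4292 + 55776 + 2268 + 4880 + 558 + 12908 = 80682
Index = 84792 / 80682 × 100 = 105.0941

105.1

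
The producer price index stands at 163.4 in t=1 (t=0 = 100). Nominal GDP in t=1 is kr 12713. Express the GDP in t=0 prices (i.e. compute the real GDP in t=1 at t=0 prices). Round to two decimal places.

Real = Nominal ÷ (Index/100) = 12713 ÷ (163.4/100)
     = 12713 ÷ 1.634 = 7780.2938

7780.29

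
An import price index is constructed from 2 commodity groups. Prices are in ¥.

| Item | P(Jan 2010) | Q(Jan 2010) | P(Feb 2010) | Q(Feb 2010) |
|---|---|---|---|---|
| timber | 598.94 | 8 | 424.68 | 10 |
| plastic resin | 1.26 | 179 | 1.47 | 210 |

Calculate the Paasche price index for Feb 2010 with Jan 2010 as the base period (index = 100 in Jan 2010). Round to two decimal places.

72.84

Paasche price index uses current-period quantities as weights.
ΣP(Feb 2010)·Q(Feb 2010) = 424.68×10 + 1.47×210 = 4246.8 + 308.7 = 4555.5
ΣP(Jan 2010)·Q(Feb 2010) = 598.94×10 + 1.26×210 = 5989.4 + 264.6 = 6254
Index = 4555.5 / 6254 × 100 = 72.8414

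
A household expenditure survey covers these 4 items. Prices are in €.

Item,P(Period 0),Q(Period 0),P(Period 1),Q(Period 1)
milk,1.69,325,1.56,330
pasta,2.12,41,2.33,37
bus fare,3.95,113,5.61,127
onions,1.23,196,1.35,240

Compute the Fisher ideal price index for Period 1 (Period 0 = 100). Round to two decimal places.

113.84

Laspeyres component (base-period weights):
ΣP(Period 1)Q(Period 0) = 1.56×325 + 2.33×41 + 5.61×113 + 1.35×196 = 507 + 95.53 + 633.93 + 264.6 = 1501.06
ΣP(Period 0)Q(Period 0) = 1.69×325 + 2.12×41 + 3.95×113 + 1.23×196 = 549.25 + 86.92 + 446.35 + 241.08 = 1323.6
L = 1501.06 / 1323.6 × 100 = 113.4074
Paasche component (current-period weights):
ΣP(Period 1)Q(Period 1) = 1.56×330 + 2.33×37 + 5.61×127 + 1.35×240 = 514.8 + 86.21 + 712.47 + 324 = 1637.48
ΣP(Period 0)Q(Period 1) = 1.69×330 + 2.12×37 + 3.95×127 + 1.23×240 = 557.7 + 78.44 + 501.65 + 295.2 = 1432.99
P = 1637.48 / 1432.99 × 100 = 114.2702
Fisher = √(L × P) = √(113.4074 × 114.2702) = 113.8380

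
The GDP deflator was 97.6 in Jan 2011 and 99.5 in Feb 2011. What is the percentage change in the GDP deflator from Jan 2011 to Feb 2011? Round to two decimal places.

Change = (99.5 − 97.6) / 97.6 × 100
       = 1.9 / 97.6 × 100 = 1.9467%

1.95%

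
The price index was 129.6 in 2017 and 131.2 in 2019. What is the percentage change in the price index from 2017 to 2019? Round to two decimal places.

Change = (131.2 − 129.6) / 129.6 × 100
       = 1.6 / 129.6 × 100 = 1.2346%

1.23%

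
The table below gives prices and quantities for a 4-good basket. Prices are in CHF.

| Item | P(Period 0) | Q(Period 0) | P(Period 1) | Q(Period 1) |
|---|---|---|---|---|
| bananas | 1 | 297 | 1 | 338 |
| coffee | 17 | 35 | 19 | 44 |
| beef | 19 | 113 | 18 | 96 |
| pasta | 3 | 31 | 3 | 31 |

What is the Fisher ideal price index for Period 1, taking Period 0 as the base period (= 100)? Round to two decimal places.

Laspeyres component (base-period weights):
ΣP(Period 1)Q(Period 0) = 1×297 + 19×35 + 18×113 + 3×31 = 297 + 665 + 2034 + 93 = 3089
ΣP(Period 0)Q(Period 0) = 1×297 + 17×35 + 19×113 + 3×31 = 297 + 595 + 2147 + 93 = 3132
L = 3089 / 3132 × 100 = 98.6271
Paasche component (current-period weights):
ΣP(Period 1)Q(Period 1) = 1×338 + 19×44 + 18×96 + 3×31 = 338 + 836 + 1728 + 93 = 2995
ΣP(Period 0)Q(Period 1) = 1×338 + 17×44 + 19×96 + 3×31 = 338 + 748 + 1824 + 93 = 3003
P = 2995 / 3003 × 100 = 99.7336
Fisher = √(L × P) = √(98.6271 × 99.7336) = 99.1788

99.18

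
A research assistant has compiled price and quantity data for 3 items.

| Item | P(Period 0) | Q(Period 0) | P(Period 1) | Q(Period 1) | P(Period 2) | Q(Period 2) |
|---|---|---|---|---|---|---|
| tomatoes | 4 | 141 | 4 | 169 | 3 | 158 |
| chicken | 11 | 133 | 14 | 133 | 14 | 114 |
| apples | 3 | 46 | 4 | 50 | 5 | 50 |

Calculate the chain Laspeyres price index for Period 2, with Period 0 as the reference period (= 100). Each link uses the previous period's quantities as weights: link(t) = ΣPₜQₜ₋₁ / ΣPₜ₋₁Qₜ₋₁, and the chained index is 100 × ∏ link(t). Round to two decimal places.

Link Period 0→Period 1:
ΣP(Period 1)Q(Period 0) = 4×141 + 14×133 + 4×46 = 564 + 1862 + 184 = 2610
ΣP(Period 0)Q(Period 0) = 4×141 + 11×133 + 3×46 = 564 + 1463 + 138 = 2165
link = 2610/2165 = 1.205543
Link Period 1→Period 2:
ΣP(Period 2)Q(Period 1) = 3×169 + 14×133 + 5×50 = 507 + 1862 + 250 = 2619
ΣP(Period 1)Q(Period 1) = 4×169 + 14×133 + 4×50 = 676 + 1862 + 200 = 2738
link = 2619/2738 = 0.956538
Chained index = 100 × 1.205543 × 0.956538 = 115.3147

115.31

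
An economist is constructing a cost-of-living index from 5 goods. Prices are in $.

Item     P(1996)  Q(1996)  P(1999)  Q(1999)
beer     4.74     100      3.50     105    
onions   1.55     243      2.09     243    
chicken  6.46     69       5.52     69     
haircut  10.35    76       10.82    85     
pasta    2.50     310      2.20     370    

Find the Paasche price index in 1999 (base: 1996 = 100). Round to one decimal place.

Paasche price index uses current-period quantities as weights.
ΣP(1999)·Q(1999) = 3.50×105 + 2.09×243 + 5.52×69 + 10.82×85 + 2.20×370 = 367.5 + 507.87 + 380.88 + 919.7 + 814 = 2989.95
ΣP(1996)·Q(1999) = 4.74×105 + 1.55×243 + 6.46×69 + 10.35×85 + 2.50×370 = 497.7 + 376.65 + 445.74 + 879.75 + 925 = 3124.84
Index = 2989.95 / 3124.84 × 100 = 95.6833

95.7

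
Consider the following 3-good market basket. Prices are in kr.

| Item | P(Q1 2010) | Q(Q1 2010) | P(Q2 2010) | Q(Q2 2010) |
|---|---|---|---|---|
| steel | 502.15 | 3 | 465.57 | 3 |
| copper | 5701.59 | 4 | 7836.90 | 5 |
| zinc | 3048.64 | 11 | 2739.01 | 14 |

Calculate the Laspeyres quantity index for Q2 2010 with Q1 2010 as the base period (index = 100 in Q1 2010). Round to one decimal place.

Laspeyres quantity index uses base-period prices as weights.
ΣP(Q1 2010)·Q(Q2 2010) = 502.15×3 + 5701.59×5 + 3048.64×14 = 1506.45 + 28507.95 + 42680.96 = 72695.36
ΣP(Q1 2010)·Q(Q1 2010) = 502.15×3 + 5701.59×4 + 3048.64×11 = 1506.45 + 22806.36 + 33535.04 = 57847.85
Index = 72695.36 / 57847.85 × 100 = 125.6665

125.7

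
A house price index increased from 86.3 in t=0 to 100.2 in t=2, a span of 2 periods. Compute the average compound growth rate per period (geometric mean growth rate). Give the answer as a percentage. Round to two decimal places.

Growth factor = (100.2/86.3)^(1/2) = (1.161066)^(1/2) = 1.077528
Growth rate = 1.077528 − 1 = 0.077528 = 7.7528%

7.75%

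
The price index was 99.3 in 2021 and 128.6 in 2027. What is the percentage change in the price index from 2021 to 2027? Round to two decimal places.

Change = (128.6 − 99.3) / 99.3 × 100
       = 29.3 / 99.3 × 100 = 29.5065%

29.51%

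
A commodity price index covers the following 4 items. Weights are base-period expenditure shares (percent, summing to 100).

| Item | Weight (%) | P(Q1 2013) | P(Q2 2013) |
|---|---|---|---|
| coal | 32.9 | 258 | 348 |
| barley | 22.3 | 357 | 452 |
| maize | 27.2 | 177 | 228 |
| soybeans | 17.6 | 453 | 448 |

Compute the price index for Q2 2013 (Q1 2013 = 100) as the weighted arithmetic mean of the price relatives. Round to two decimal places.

125.05

coal: 32.9 × (348/258) = 32.9 × 1.348837 = 44.3767
barley: 22.3 × (452/357) = 22.3 × 1.266106 = 28.2342
maize: 27.2 × (228/177) = 27.2 × 1.288136 = 35.0373
soybeans: 17.6 × (448/453) = 17.6 × 0.988962 = 17.4057
Index = Σ wᵢ·(p₁ᵢ/p₀ᵢ) = 44.3767 + 28.2342 + 35.0373 + 17.4057 = 125.0539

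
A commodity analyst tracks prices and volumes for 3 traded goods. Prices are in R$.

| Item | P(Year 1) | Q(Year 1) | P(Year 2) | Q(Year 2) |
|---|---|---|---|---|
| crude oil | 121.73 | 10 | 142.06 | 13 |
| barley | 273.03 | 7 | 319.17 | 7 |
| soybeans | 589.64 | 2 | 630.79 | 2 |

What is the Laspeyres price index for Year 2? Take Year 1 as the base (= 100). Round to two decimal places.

Laspeyres price index uses base-period quantities as weights.
ΣP(Year 2)·Q(Year 1) = 142.06×10 + 319.17×7 + 630.79×2 = 1420.6 + 2234.19 + 1261.58 = 4916.37
ΣP(Year 1)·Q(Year 1) = 121.73×10 + 273.03×7 + 589.64×2 = 1217.3 + 1911.21 + 1179.28 = 4307.79
Index = 4916.37 / 4307.79 × 100 = 114.1274

114.13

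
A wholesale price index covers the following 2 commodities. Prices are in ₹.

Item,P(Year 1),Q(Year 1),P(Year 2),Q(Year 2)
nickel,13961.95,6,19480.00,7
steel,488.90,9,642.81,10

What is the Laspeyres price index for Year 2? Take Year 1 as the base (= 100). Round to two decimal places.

139.12

Laspeyres price index uses base-period quantities as weights.
ΣP(Year 2)·Q(Year 1) = 19480.00×6 + 642.81×9 = 116880 + 5785.29 = 122665.29
ΣP(Year 1)·Q(Year 1) = 13961.95×6 + 488.90×9 = 83771.7 + 4400.1 = 88171.8
Index = 122665.29 / 88171.8 × 100 = 139.1208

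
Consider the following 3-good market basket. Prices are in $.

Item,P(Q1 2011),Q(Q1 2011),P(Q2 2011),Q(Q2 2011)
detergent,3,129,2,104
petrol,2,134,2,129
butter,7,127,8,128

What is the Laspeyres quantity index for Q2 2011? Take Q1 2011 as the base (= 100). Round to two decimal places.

94.95

Laspeyres quantity index uses base-period prices as weights.
ΣP(Q1 2011)·Q(Q2 2011) = 3×104 + 2×129 + 7×128 = 312 + 258 + 896 = 1466
ΣP(Q1 2011)·Q(Q1 2011) = 3×129 + 2×134 + 7×127 = 387 + 268 + 889 = 1544
Index = 1466 / 1544 × 100 = 94.9482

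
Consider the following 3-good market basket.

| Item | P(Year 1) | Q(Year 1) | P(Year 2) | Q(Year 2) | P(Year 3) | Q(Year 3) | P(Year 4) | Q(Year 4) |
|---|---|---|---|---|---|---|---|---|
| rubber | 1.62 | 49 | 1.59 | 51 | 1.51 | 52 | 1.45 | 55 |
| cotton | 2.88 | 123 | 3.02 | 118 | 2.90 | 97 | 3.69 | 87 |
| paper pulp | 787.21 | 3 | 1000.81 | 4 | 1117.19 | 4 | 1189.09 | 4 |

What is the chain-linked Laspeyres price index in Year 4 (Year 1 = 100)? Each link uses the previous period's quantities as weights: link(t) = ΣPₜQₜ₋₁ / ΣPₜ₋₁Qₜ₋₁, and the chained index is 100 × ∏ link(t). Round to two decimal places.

146.09

Link Year 1→Year 2:
ΣP(Year 2)Q(Year 1) = 1.59×49 + 3.02×123 + 1000.81×3 = 77.91 + 371.46 + 3002.43 = 3451.8
ΣP(Year 1)Q(Year 1) = 1.62×49 + 2.88×123 + 787.21×3 = 79.38 + 354.24 + 2361.63 = 2795.25
link = 3451.8/2795.25 = 1.234881
Link Year 2→Year 3:
ΣP(Year 3)Q(Year 2) = 1.51×51 + 2.90×118 + 1117.19×4 = 77.01 + 342.2 + 4468.76 = 4887.97
ΣP(Year 2)Q(Year 2) = 1.59×51 + 3.02×118 + 1000.81×4 = 81.09 + 356.36 + 4003.24 = 4440.69
link = 4887.97/4440.69 = 1.100723
Link Year 3→Year 4:
ΣP(Year 4)Q(Year 3) = 1.45×52 + 3.69×97 + 1189.09×4 = 75.4 + 357.93 + 4756.36 = 5189.69
ΣP(Year 3)Q(Year 3) = 1.51×52 + 2.90×97 + 1117.19×4 = 78.52 + 281.3 + 4468.76 = 4828.58
link = 5189.69/4828.58 = 1.074786
Chained index = 100 × 1.234881 × 1.100723 × 1.074786 = 146.0915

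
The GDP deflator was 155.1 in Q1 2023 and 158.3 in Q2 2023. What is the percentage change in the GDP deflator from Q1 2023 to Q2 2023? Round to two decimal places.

2.06%

Change = (158.3 − 155.1) / 155.1 × 100
       = 3.2 / 155.1 × 100 = 2.0632%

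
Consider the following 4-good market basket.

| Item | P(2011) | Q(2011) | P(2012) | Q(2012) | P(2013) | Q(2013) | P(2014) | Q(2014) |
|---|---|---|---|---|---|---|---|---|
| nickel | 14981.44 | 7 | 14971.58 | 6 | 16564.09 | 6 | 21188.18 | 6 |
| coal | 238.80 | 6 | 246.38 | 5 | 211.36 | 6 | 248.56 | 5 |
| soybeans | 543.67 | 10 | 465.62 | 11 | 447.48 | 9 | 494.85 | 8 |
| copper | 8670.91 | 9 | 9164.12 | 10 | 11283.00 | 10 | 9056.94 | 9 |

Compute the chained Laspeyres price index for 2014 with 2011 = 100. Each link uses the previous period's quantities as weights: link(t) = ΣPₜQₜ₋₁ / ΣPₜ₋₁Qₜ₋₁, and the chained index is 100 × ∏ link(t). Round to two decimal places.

Link 2011→2012:
ΣP(2012)Q(2011) = 14971.58×7 + 246.38×6 + 465.62×10 + 9164.12×9 = 104801.06 + 1478.28 + 4656.2 + 82477.08 = 193412.62
ΣP(2011)Q(2011) = 14981.44×7 + 238.80×6 + 543.67×10 + 8670.91×9 = 104870.08 + 1432.8 + 5436.7 + 78038.19 = 189777.77
link = 193412.62/189777.77 = 1.019153
Link 2012→2013:
ΣP(2013)Q(2012) = 16564.09×6 + 211.36×5 + 447.48×11 + 11283.00×10 = 99384.54 + 1056.8 + 4922.28 + 112830 = 218193.62
ΣP(2012)Q(2012) = 14971.58×6 + 246.38×5 + 465.62×11 + 9164.12×10 = 89829.48 + 1231.9 + 5121.82 + 91641.2 = 187824.4
link = 218193.62/187824.4 = 1.161689
Link 2013→2014:
ΣP(2014)Q(2013) = 21188.18×6 + 248.56×6 + 494.85×9 + 9056.94×10 = 127129.08 + 1491.36 + 4453.65 + 90569.4 = 223643.49
ΣP(2013)Q(2013) = 16564.09×6 + 211.36×6 + 447.48×9 + 11283.00×10 = 99384.54 + 1268.16 + 4027.32 + 112830 = 217510.02
link = 223643.49/217510.02 = 1.028199
Chained index = 100 × 1.019153 × 1.161689 × 1.028199 = 121.7325

121.73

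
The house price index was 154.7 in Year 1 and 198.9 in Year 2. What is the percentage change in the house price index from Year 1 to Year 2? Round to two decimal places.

Change = (198.9 − 154.7) / 154.7 × 100
       = 44.2 / 154.7 × 100 = 28.5714%

28.57%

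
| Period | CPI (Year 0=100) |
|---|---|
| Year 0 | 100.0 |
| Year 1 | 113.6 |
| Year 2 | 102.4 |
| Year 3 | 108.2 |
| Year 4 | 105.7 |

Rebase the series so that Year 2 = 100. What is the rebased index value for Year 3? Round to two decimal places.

105.66

Rebased(Year 3) = 108.2 / 102.4 × 100 = 105.6641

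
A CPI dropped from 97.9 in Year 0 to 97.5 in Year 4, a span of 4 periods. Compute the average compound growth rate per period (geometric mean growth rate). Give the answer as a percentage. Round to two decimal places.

-0.10%

Growth factor = (97.5/97.9)^(1/4) = (0.995914)^(1/4) = 0.998977
Growth rate = 0.998977 − 1 = -0.001023 = -0.1023%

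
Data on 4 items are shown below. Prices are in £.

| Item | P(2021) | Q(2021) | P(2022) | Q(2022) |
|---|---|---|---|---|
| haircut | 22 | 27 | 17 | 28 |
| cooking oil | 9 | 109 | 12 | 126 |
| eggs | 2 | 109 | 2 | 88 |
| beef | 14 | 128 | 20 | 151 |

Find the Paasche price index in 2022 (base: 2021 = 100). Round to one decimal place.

Paasche price index uses current-period quantities as weights.
ΣP(2022)·Q(2022) = 17×28 + 12×126 + 2×88 + 20×151 = 476 + 1512 + 176 + 3020 = 5184
ΣP(2021)·Q(2022) = 22×28 + 9×126 + 2×88 + 14×151 = 616 + 1134 + 176 + 2114 = 4040
Index = 5184 / 4040 × 100 = 128.3168

128.3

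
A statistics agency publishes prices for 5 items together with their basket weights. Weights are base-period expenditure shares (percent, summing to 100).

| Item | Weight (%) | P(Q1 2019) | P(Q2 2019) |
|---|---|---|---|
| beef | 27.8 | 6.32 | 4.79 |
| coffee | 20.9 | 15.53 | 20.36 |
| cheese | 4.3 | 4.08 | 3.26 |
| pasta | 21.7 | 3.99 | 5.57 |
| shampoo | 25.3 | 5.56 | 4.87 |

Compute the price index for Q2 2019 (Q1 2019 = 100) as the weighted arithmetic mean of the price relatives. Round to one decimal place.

104.4

beef: 27.8 × (4.79/6.32) = 27.8 × 0.757911 = 21.0699
coffee: 20.9 × (20.36/15.53) = 20.9 × 1.311011 = 27.4001
cheese: 4.3 × (3.26/4.08) = 4.3 × 0.799020 = 3.4358
pasta: 21.7 × (5.57/3.99) = 21.7 × 1.395990 = 30.2930
shampoo: 25.3 × (4.87/5.56) = 25.3 × 0.875899 = 22.1603
Index = Σ wᵢ·(p₁ᵢ/p₀ᵢ) = 21.0699 + 27.4001 + 3.4358 + 30.2930 + 22.1603 = 104.3591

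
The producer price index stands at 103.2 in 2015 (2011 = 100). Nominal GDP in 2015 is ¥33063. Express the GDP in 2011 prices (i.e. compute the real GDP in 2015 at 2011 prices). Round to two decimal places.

32037.79

Real = Nominal ÷ (Index/100) = 33063 ÷ (103.2/100)
     = 33063 ÷ 1.032 = 32037.7907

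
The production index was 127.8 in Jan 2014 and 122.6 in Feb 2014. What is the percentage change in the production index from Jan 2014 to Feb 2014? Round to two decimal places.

-4.07%

Change = (122.6 − 127.8) / 127.8 × 100
       = -5.2 / 127.8 × 100 = -4.0689%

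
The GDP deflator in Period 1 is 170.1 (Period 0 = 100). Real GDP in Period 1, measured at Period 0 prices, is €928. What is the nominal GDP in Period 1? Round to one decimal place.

Nominal = Real × (Index/100) = 928 × (170.1/100)
        = 928 × 1.701 = 1578.5280

1578.5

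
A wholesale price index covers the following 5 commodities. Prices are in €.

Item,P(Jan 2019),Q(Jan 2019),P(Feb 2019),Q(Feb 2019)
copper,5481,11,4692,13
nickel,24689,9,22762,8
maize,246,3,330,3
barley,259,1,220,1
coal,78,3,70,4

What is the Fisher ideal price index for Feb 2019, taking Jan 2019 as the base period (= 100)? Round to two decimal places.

Laspeyres component (base-period weights):
ΣP(Feb 2019)Q(Jan 2019) = 4692×11 + 22762×9 + 330×3 + 220×1 + 70×3 = 51612 + 204858 + 990 + 220 + 210 = 257890
ΣP(Jan 2019)Q(Jan 2019) = 5481×11 + 24689×9 + 246×3 + 259×1 + 78×3 = 60291 + 222201 + 738 + 259 + 234 = 283723
L = 257890 / 283723 × 100 = 90.8950
Paasche component (current-period weights):
ΣP(Feb 2019)Q(Feb 2019) = 4692×13 + 22762×8 + 330×3 + 220×1 + 70×4 = 60996 + 182096 + 990 + 220 + 280 = 244582
ΣP(Jan 2019)Q(Feb 2019) = 5481×13 + 24689×8 + 246×3 + 259×1 + 78×4 = 71253 + 197512 + 738 + 259 + 312 = 270074
P = 244582 / 270074 × 100 = 90.5611
Fisher = √(L × P) = √(90.8950 × 90.5611) = 90.7279

90.73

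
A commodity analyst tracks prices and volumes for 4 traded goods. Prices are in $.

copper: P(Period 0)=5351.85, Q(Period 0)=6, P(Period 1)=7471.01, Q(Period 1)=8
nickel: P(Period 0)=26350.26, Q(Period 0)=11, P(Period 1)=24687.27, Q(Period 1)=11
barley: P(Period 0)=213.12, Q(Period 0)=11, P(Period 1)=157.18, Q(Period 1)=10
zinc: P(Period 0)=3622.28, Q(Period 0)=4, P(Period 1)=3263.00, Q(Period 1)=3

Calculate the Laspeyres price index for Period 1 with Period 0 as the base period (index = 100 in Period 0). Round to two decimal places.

Laspeyres price index uses base-period quantities as weights.
ΣP(Period 1)·Q(Period 0) = 7471.01×6 + 24687.27×11 + 157.18×11 + 3263.00×4 = 44826.06 + 271559.97 + 1728.98 + 13052 = 331167.01
ΣP(Period 0)·Q(Period 0) = 5351.85×6 + 26350.26×11 + 213.12×11 + 3622.28×4 = 32111.1 + 289852.86 + 2344.32 + 14489.12 = 338797.4
Index = 331167.01 / 338797.4 × 100 = 97.7478

97.75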